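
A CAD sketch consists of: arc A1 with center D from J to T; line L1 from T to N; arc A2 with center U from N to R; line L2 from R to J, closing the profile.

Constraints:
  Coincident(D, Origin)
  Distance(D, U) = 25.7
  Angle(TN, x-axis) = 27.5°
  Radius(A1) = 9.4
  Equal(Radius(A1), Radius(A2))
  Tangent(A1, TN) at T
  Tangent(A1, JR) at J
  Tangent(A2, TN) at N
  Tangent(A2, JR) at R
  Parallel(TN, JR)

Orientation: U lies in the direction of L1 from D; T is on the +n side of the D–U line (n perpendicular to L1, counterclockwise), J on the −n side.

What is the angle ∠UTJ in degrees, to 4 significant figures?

69.91°

D is at the origin and U lies 25.7 along u from D, so U = 25.7·u = (22.80, 11.87). Tangency of A1 to both parallel lines with radius 9.4 puts T and J at D ± 9.4·n: T = (-4.340, 8.338), J = (4.340, -8.338). Then cos ∠UTJ = TU·TJ / (|TU||TJ|), giving 69.91°.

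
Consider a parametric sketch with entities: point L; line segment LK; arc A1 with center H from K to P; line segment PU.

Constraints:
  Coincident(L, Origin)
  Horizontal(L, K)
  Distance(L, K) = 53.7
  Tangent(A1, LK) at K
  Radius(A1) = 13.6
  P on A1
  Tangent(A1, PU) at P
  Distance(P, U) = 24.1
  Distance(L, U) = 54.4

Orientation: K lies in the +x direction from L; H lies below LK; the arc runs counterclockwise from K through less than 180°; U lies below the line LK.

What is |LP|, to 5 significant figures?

42.245

L is at the origin; L and K share the same y with |LK| = 53.7 and K on the +x side, so K = (53.700, 0.0000). Tangency of A1 to LK means the radius HK is perpendicular to LK, so H = K + (0, -13.6) = (53.700, -13.600). Since HP ⟂ PU (tangency), |HU| = √(13.6² + 24.1²) = 27.673 regardless of where P sits on A1. So U lies on both circle(L, 54.4) and circle(H, 27.673); the below-LK intersection is U = (39.532, -37.371). P is the foot of the tangent from U: P = (40.104, -13.277).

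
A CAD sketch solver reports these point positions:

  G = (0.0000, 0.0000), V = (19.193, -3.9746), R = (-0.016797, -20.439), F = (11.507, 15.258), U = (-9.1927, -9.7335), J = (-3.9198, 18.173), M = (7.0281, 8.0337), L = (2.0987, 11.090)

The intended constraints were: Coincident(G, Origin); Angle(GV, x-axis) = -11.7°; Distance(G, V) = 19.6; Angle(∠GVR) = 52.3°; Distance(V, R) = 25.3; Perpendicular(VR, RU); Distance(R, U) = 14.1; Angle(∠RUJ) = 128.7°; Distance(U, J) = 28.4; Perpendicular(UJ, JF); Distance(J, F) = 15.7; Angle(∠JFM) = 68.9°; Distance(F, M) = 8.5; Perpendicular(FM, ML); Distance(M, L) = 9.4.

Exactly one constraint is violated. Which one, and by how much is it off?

Distance(M, L) = 9.4 — off by 3.60.

G = (0.00, 0.00) ✓; GV at -11.70° ✓; |GV| = 19.60 ✓; ∠GVR = 52.30° ✓; |VR| = 25.30 ✓; ∠(VR, RU) = 90.00° ✓; |RU| = 14.10 ✓; ∠RUJ = 128.7° ✓; |UJ| = 28.40 ✓; ∠(UJ, JF) = 90.00° ✓; |JF| = 15.70 ✓; ∠JFM = 68.90° ✓; |FM| = 8.500 ✓; ∠(FM, ML) = 90.00° ✓; |ML| = 5.800 ✗.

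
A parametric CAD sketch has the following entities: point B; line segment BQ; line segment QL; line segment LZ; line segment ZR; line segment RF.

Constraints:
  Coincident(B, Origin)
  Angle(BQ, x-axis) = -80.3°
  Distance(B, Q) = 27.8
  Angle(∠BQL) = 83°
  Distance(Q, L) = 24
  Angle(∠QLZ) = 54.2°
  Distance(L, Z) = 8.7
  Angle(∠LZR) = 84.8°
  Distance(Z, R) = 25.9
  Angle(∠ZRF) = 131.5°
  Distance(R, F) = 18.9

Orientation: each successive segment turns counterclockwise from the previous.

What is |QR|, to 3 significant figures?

9.96

B is at the origin; BQ runs at -80.3° with length 27.8, so Q = (4.68, -27.4). ∠BQL = 83.0° gives QL at 16.7° from the x-axis; with |QL| = 24.0, L = (27.7, -20.5). ∠QLZ = 54.2° gives LZ at 142° from the x-axis; with |LZ| = 8.7, Z = (20.8, -15.2). ∠LZR = 84.8° gives ZR at -122° from the x-axis; with |ZR| = 25.9, R = (6.93, -37.1). Then |QR| = |R − Q| = 9.96.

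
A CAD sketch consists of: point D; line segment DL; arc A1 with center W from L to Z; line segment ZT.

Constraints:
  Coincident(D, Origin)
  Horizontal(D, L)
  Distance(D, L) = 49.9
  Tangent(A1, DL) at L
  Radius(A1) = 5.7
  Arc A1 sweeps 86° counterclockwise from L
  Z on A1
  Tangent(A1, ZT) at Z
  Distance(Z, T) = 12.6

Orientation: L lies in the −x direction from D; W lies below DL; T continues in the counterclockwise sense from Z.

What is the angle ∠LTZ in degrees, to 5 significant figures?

16.170°

D is at the origin; D and L share the same y with |DL| = 49.9 and L on the −x side, so L = (-49.900, 0.0000). Since A1 is tangent to DL there, WL ⟂ DL, so W = L + (0, -5.7) = (-49.900, -5.7000). On A1, L sits at bearing 90° from W; an 86° counterclockwise sweep puts Z at bearing 176°, so Z = W + 5.7·(cos 176°, sin 176°) = (-55.586, -5.3024). A1 meets ZT tangentially, so WZ is at right angles to ZT, so ZT runs along (−sin 176°, cos 176°); with |ZT| = 12.6, T = (-56.465, -17.872). Then cos ∠LTZ = TL·TZ / (|TL||TZ|), giving 16.170°.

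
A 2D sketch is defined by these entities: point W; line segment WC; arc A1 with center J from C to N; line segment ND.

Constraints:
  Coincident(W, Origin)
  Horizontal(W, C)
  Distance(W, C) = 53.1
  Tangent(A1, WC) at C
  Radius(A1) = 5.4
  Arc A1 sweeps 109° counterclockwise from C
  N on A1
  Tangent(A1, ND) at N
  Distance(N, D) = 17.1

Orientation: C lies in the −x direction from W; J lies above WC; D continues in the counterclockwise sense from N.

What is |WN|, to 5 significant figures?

48.525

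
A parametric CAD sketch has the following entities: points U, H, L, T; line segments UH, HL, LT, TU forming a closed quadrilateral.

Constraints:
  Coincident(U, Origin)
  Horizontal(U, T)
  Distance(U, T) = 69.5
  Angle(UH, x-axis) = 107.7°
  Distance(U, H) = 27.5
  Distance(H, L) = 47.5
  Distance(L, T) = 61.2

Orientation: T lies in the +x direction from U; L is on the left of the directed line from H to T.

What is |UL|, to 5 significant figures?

59.379

Checks: |HL| = 47.50 ✓; |LT| = 61.20 ✓.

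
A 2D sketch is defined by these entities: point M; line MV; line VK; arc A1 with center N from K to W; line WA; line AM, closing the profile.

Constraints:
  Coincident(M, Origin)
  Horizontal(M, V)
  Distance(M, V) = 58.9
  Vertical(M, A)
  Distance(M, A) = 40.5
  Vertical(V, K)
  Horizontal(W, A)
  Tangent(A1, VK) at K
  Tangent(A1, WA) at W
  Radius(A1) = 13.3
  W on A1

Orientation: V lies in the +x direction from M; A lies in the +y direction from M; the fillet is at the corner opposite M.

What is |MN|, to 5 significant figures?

53.096

M and A share the same x with |MA| = 40.5 and A on the +y side, so A = (0.0000, 40.500). The virtual corner opposite M is at (58.900, 40.500). A1 meets VK tangentially, so NK is at right angles to VK and A1 meets WA tangentially, so NW is at right angles to WA, with radius 13.3, so the center N sits 13.3 in from both sides at N = (45.600, 27.200). Then |MN| = |N − M| = 53.096.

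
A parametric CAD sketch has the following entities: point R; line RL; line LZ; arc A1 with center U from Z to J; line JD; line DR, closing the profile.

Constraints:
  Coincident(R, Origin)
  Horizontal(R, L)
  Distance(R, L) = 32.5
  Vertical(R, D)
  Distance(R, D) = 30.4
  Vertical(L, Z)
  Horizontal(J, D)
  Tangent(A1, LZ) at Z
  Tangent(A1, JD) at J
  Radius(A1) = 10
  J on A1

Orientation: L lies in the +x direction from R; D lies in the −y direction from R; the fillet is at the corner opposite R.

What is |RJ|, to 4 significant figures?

37.82

The virtual corner opposite R is at (32.50, -30.40). Since A1 is tangent to LZ there, UZ ⟂ LZ and tangency of A1 to JD means the radius UJ is perpendicular to JD, with radius 10.0, so the center U sits 10.0 in from both sides at U = (22.50, -20.40). That places the tangent points at Z = (32.50, -20.40) on LZ and J = (22.50, -30.40) on JD. Then |RJ| = |J − R| = 37.82.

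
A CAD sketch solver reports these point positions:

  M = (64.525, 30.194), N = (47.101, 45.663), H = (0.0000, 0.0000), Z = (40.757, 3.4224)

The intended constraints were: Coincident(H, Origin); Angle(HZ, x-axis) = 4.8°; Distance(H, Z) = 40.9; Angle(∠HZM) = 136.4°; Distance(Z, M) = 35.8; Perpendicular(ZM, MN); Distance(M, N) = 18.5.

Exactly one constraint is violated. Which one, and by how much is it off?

Distance(M, N) = 18.5 — off by 4.80.

H = (0.00, 0.00) ✓; HZ at 4.800° ✓; |HZ| = 40.90 ✓; ∠HZM = 136.4° ✓; |ZM| = 35.80 ✓; ∠(ZM, MN) = 90.00° ✓; |MN| = 23.30 ✗.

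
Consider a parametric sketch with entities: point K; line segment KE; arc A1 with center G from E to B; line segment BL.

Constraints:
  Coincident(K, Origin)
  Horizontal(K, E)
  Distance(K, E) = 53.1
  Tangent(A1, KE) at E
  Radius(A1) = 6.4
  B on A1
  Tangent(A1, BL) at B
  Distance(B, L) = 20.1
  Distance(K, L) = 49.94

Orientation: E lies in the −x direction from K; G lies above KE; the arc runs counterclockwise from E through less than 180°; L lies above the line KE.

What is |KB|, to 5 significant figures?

47.097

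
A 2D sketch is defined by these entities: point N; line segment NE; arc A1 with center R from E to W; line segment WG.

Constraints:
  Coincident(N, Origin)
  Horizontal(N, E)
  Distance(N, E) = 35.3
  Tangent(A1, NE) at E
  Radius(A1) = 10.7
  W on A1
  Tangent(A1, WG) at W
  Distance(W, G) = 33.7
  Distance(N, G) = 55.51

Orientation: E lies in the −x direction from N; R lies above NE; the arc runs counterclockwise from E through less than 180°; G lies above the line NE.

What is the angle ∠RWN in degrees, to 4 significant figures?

141.6°

N is at the origin; NE is horizontal with |NE| = 35.3 and E on the −x side, so E = (-35.30, 0.000). A1 meets NE tangentially, so RE is at right angles to NE, so R = E + (0, 10.7) = (-35.30, 10.70). Since RW ⟂ WG (tangency), |RG| = √(10.7² + 33.7²) = 35.36 regardless of where W sits on A1. So G lies on both circle(N, 55.51) and circle(R, 35.36); the above-NE intersection is G = (-31.32, 45.83). W is the foot of the tangent from G: W = (-24.80, 12.77).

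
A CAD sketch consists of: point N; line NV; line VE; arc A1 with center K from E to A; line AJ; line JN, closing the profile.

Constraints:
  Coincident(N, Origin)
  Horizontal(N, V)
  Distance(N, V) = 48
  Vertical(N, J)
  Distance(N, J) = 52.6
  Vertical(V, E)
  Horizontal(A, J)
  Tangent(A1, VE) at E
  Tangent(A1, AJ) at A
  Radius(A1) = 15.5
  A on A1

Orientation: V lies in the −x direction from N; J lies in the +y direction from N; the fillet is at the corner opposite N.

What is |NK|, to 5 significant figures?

49.322

N is at the origin; N and V share the same y with |NV| = 48.0 and V on the −x side, so V = (-48.000, 0.0000). N and J share the same x with |NJ| = 52.6 and J on the +y side, so J = (0.0000, 52.600). The virtual corner opposite N is at (-48.000, 52.600). Since A1 is tangent to VE there, KE ⟂ VE and the tangent condition forces KA to be normal to AJ, with radius 15.5, so the center K sits 15.5 in from both sides at K = (-32.500, 37.100). Then |NK| = |K − N| = 49.322.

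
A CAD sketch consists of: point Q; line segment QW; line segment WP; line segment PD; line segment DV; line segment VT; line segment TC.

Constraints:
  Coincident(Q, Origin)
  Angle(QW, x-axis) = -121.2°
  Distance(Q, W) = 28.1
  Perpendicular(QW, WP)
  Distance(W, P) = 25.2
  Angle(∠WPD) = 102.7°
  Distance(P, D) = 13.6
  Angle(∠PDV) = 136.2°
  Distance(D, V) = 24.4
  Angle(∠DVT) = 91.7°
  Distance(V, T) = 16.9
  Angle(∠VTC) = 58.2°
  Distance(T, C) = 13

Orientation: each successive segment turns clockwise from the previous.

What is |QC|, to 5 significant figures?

14.914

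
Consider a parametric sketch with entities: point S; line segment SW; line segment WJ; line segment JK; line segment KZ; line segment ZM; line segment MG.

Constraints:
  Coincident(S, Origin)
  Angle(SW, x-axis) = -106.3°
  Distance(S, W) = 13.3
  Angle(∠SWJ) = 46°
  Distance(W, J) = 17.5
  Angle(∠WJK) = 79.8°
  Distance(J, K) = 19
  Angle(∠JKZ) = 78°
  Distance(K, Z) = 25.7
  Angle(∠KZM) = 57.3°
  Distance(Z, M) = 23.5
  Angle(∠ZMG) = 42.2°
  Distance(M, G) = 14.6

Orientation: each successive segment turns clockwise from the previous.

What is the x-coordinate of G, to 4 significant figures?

1.560

S is at the origin; SW runs at -106.3° with length 13.3, so W = (-3.733, -12.77). ∠SWJ = 46.0° gives WJ at 119.7° from the x-axis; with |WJ| = 17.5, J = (-12.40, 2.436). ∠WJK = 79.8° gives JK at 19.50° from the x-axis; with |JK| = 19.0, K = (5.507, 8.778). ∠JKZ = 78.0° gives KZ at -82.50° from the x-axis; with |KZ| = 25.7, Z = (8.861, -16.70). ∠KZM = 57.3° gives ZM at 154.8° from the x-axis; with |ZM| = 23.5, M = (-12.40, -6.696). ∠ZMG = 42.2° gives MG at 17.00° from the x-axis; with |MG| = 14.6, G = (1.560, -2.428). So G.x = 1.560.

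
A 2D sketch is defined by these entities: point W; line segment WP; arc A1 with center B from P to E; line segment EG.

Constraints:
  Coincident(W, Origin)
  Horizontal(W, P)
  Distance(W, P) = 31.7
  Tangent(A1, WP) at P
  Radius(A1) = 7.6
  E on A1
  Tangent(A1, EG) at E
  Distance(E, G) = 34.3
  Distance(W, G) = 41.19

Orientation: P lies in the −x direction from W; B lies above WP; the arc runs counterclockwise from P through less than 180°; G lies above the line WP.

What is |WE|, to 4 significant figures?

25.01

W is at the origin; WP is horizontal with |WP| = 31.7 and P on the −x side, so P = (-31.70, 0.000). A1 meets WP tangentially, so BP is at right angles to WP, so B = P + (0, 7.6) = (-31.70, 7.600). Since BE ⟂ EG (tangency), |BG| = √(7.6² + 34.3²) = 35.13 regardless of where E sits on A1. So G lies on both circle(W, 41.19) and circle(B, 35.13); the above-WP intersection is G = (-14.84, 38.42). E is the foot of the tangent from G: E = (-24.40, 5.482).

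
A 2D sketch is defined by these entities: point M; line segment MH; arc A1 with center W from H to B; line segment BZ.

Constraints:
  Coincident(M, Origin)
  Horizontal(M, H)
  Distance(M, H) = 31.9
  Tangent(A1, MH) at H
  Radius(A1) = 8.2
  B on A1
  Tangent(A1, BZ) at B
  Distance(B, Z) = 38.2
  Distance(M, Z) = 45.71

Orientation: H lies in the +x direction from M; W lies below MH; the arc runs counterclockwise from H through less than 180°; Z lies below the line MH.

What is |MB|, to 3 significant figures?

24.7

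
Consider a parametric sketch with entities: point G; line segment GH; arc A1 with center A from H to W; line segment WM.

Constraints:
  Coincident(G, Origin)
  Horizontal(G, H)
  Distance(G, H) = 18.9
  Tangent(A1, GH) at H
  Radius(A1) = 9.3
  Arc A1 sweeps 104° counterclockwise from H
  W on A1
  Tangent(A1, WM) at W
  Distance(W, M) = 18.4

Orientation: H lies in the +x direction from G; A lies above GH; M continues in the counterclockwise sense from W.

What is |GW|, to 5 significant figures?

30.218

G is at the origin; G and H share the same y with |GH| = 18.9 and H on the +x side, so H = (18.900, 0.0000). Tangency of A1 to GH means the radius AH is perpendicular to GH, so A = H + (0, 9.3) = (18.900, 9.3000). On A1, H sits at bearing -90° from A; a 104° counterclockwise sweep puts W at bearing 14°, so W = A + 9.3·(cos 14°, sin 14°) = (27.924, 11.550). Then |GW| = |W − G| = 30.218.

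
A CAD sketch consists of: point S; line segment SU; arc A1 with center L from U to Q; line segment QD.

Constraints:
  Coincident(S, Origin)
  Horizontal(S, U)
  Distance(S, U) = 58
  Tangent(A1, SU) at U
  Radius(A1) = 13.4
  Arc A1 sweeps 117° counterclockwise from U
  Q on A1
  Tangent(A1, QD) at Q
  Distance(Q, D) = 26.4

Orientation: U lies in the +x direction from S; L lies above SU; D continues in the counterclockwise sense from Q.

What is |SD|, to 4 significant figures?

72.17

On A1, U sits at bearing -90° from L; a 117° counterclockwise sweep puts Q at bearing 27°, so Q = L + 13.4·(cos 27°, sin 27°) = (69.94, 19.48). A1 meets QD tangentially, so LQ is at right angles to QD, so QD runs along (−sin 27°, cos 27°); with |QD| = 26.4, D = (57.95, 43.01). Then |SD| = |D − S| = 72.17.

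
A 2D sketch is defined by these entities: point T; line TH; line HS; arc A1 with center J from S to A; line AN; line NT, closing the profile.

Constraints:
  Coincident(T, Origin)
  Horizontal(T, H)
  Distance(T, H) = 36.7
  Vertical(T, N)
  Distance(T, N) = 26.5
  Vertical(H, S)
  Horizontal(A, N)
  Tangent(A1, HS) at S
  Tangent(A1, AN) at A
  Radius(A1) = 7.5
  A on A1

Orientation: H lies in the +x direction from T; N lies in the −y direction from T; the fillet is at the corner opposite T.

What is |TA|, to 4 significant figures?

39.43

The virtual corner opposite T is at (36.70, -26.50). Since A1 is tangent to HS there, JS ⟂ HS and A1 meets AN tangentially, so JA is at right angles to AN, with radius 7.5, so the center J sits 7.5 in from both sides at J = (29.20, -19.00). That places the tangent points at S = (36.70, -19.00) on HS and A = (29.20, -26.50) on AN. Then |TA| = |A − T| = 39.43.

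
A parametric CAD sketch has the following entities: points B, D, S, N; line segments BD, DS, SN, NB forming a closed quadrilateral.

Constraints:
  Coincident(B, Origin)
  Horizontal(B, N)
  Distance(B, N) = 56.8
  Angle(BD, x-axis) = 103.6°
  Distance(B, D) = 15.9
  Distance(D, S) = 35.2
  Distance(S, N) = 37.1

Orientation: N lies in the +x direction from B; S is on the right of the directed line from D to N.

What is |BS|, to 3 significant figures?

23.1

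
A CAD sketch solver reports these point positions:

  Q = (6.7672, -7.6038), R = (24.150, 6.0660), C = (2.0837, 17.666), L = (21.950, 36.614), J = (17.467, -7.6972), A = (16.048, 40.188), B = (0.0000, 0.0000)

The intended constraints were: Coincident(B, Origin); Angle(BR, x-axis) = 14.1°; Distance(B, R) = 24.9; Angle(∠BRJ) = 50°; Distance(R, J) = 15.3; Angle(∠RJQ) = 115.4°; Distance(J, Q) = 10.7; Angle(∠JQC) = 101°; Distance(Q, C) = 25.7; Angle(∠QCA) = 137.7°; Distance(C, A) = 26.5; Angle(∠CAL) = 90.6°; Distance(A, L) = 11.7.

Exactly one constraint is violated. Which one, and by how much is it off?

Distance(A, L) = 11.7 — off by 4.80.

B = (0.00, 0.00) ✓; BR at 14.10° ✓; |BR| = 24.90 ✓; ∠BRJ = 50.00° ✓; |RJ| = 15.30 ✓; ∠RJQ = 115.4° ✓; |JQ| = 10.70 ✓; ∠JQC = 101.0° ✓; |QC| = 25.70 ✓; ∠QCA = 137.7° ✓; |CA| = 26.50 ✓; ∠CAL = 90.60° ✓; |AL| = 6.900 ✗.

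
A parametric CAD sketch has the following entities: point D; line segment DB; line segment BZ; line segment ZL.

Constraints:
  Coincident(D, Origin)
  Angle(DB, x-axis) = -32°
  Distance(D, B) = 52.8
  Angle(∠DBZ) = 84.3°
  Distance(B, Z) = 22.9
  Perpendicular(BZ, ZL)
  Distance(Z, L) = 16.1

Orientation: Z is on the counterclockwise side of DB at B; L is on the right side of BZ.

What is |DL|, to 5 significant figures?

70.873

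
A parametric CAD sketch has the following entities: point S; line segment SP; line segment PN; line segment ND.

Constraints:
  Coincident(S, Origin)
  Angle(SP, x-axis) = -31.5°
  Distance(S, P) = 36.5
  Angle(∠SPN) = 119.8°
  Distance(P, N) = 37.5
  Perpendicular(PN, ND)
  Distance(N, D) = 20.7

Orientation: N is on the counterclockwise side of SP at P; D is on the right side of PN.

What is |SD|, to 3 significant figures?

76.4

∠SPN = 119.8°, so PN runs at -31.5° + (180° − 119.8°) = 28.7° from the x-axis; with |PN| = 37.5, N = P + 37.5·(cos 28.7°, sin 28.7°) = (64.0, -1.06). PN is perpendicular to ND; with |ND| = 20.7 on the right of PN, D = N + 20.7·(0.480, -0.877) = (74.0, -19.2). Then |SD| = |D − S| = 76.4.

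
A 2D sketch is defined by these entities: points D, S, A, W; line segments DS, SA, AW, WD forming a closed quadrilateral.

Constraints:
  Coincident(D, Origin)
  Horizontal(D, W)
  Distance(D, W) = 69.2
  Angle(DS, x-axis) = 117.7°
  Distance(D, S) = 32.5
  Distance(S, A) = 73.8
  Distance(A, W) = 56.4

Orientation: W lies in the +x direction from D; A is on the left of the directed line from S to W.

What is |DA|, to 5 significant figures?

76.698

D is at the origin; D and W share the same y with |DW| = 69.2 and W in +x, so W = (69.2, 0). DS runs at 117.7° with |DS| = 32.5, so S = (-15.107, 28.775). A is determined by |SA| = 73.8 and |AW| = 56.4 together: it lies at the intersection of circle(S, 73.8) and circle(W, 56.4). With |SW| = 89.083, the foot of the radical line on SW is 57.257 from S and the perpendicular offset is √(73.8² − 57.257²) = 46.563. Taking the left-of-SW solution: A = (54.121, 54.347).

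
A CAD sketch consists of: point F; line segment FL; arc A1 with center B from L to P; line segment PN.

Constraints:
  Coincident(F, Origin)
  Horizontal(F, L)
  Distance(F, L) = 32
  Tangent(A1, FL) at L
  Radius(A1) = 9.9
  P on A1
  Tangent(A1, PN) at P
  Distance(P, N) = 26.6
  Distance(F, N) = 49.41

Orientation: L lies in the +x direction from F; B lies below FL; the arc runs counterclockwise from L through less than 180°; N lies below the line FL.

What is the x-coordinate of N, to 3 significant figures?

31.2

F is at the origin; FL is horizontal with |FL| = 32.0 and L on the +x side, so L = (32.0, 0.00). Since A1 is tangent to FL there, BL ⟂ FL, so B = L + (0, -9.9) = (32.0, -9.90). Since BP ⟂ PN (tangency), |BN| = √(9.9² + 26.6²) = 28.4 regardless of where P sits on A1. So N lies on both circle(F, 49.41) and circle(B, 28.4); the below-FL intersection is N = (31.2, -38.3). P is the foot of the tangent from N: P = (22.6, -13.1).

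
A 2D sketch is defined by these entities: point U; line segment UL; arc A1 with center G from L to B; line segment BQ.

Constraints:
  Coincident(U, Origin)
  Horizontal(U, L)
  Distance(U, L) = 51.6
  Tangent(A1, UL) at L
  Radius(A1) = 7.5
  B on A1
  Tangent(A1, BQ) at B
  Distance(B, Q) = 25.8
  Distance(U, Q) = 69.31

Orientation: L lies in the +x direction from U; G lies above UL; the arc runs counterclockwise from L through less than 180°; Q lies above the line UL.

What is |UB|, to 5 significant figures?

59.476

U is at the origin; UL is horizontal with |UL| = 51.6 and L on the +x side, so L = (51.600, 0.0000). The tangent condition forces GL to be normal to UL, so G = L + (0, 7.5) = (51.600, 7.5000). Since GB ⟂ BQ (tangency), |GQ| = √(7.5² + 25.8²) = 26.868 regardless of where B sits on A1. So Q lies on both circle(U, 69.31) and circle(G, 26.868); the above-UL intersection is Q = (61.159, 32.610). B is the foot of the tangent from Q: B = (59.075, 6.8942).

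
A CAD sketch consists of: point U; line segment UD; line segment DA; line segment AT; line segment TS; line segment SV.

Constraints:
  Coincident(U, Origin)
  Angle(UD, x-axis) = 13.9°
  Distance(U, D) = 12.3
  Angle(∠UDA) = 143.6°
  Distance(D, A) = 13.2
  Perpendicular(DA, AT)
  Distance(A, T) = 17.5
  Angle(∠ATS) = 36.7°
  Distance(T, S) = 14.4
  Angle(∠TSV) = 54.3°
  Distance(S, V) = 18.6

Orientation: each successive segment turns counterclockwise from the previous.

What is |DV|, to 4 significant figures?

23.86

U is at the origin; UD runs at 13.9° with length 12.3, so D = (11.94, 2.955). ∠UDA = 143.6° gives DA at 50.30° from the x-axis; with |DA| = 13.2, A = (20.37, 13.11). DA ⟂ AT, so AT runs at 140.3°; with |AT| = 17.5, T = (6.907, 24.29). ∠ATS = 36.7° gives TS at -76.40° from the x-axis; with |TS| = 14.4, S = (10.29, 10.29). ∠TSV = 54.3° gives SV at 49.30° from the x-axis; with |SV| = 18.6, V = (22.42, 24.39). Then |DV| = |V − D| = 23.86.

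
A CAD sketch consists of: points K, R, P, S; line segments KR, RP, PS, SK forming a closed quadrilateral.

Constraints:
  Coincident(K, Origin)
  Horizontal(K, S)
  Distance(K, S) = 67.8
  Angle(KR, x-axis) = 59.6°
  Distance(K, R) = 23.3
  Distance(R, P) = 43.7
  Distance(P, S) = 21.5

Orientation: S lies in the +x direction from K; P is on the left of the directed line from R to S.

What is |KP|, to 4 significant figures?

58.14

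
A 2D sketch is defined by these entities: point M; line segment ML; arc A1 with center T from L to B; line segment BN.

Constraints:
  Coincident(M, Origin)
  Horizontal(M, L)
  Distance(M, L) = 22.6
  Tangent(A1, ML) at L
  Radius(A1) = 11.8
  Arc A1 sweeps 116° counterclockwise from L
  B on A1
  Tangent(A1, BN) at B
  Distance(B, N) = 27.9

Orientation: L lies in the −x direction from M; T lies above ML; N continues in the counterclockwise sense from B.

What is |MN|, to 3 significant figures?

48.5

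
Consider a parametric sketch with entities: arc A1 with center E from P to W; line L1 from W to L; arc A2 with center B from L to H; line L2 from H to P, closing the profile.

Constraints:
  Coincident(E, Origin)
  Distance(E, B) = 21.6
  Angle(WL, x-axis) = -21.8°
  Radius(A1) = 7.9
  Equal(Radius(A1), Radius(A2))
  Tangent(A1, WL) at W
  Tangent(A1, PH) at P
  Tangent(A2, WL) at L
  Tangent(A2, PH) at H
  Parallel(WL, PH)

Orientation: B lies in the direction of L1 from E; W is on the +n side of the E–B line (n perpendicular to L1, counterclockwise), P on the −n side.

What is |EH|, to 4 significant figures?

23.00

The slot axis is L1's direction at -21.8°, so u = (cos -21.8°, sin -21.8°) = (0.9285, -0.3714) and n = (−sin -21.8°, cos -21.8°) = (0.3714, 0.9285). E is at the origin and B lies 21.6 along u from E, so B = 21.6·u = (20.06, -8.022). Tangency of A1 to both parallel lines with radius 7.9 puts W and P at E ± 7.9·n: W = (2.934, 7.335), P = (-2.934, -7.335). Equal radii place L and H the same way about B: L = B + 7.9·n = (22.99, -0.6865), H = B − 7.9·n = (17.12, -15.36). Then |EH| = |H − E| = 23.00.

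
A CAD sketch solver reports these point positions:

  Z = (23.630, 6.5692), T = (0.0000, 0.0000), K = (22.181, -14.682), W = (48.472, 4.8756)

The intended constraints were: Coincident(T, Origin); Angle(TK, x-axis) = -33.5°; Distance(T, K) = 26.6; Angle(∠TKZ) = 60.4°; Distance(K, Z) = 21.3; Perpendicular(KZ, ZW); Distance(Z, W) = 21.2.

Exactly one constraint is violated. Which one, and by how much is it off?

Distance(Z, W) = 21.2 — off by 3.70.

T = (0.00, 0.00) ✓; TK at -33.50° ✓; |TK| = 26.60 ✓; ∠TKZ = 60.40° ✓; |KZ| = 21.30 ✓; ∠(KZ, ZW) = 90.00° ✓; |ZW| = 24.90 ✗.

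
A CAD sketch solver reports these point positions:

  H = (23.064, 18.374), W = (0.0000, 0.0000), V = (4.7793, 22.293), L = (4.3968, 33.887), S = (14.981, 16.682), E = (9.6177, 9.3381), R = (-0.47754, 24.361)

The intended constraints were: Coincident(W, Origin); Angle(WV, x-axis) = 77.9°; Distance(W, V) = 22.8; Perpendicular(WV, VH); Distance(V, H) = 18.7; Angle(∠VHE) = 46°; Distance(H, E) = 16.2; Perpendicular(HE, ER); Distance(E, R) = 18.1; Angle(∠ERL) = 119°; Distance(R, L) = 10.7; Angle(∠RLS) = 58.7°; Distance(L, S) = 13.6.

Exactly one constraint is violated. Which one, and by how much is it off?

Distance(L, S) = 13.6 — off by 6.60.

W = (0.00, 0.00) ✓; WV at 77.90° ✓; |WV| = 22.80 ✓; ∠(WV, VH) = 90.00° ✓; |VH| = 18.70 ✓; ∠VHE = 46.00° ✓; |HE| = 16.20 ✓; ∠(HE, ER) = 90.00° ✓; |ER| = 18.10 ✓; ∠ERL = 119.0° ✓; |RL| = 10.70 ✓; ∠RLS = 58.70° ✓; |LS| = 20.20 ✗.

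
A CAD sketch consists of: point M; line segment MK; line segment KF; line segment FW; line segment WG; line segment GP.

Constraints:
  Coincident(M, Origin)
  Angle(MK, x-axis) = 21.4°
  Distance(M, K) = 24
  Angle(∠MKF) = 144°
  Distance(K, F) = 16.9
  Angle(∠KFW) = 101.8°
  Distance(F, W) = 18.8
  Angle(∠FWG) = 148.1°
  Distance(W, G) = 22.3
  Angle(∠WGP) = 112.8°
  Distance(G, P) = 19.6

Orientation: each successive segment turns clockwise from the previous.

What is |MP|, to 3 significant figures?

29.2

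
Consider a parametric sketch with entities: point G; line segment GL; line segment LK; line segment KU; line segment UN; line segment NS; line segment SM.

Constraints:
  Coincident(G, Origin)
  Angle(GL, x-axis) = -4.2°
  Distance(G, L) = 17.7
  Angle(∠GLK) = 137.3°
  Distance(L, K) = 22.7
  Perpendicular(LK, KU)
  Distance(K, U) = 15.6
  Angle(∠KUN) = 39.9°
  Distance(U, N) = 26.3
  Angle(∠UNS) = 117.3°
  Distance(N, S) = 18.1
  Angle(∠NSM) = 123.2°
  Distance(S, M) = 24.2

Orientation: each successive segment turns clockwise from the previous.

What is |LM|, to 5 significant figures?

44.720

∠UNS = 117.3° gives NS at 20.300° from the x-axis; with |NS| = 18.1, S = (41.953, 3.8534). ∠NSM = 123.2° gives SM at -36.500° from the x-axis; with |SM| = 24.2, M = (61.407, -10.541). Then |LM| = |M − L| = 44.720.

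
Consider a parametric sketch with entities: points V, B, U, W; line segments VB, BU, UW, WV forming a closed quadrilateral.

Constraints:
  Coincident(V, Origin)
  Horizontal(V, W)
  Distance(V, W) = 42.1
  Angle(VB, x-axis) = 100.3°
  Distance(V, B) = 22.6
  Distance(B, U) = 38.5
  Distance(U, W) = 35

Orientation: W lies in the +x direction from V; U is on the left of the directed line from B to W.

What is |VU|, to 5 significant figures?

46.974

V is at the origin; V and W share the same y with |VW| = 42.1 and W in +x, so W = (42.1, 0). VB runs at 100.3° with |VB| = 22.6, so B = (-4.0409, 22.236). U is determined by |BU| = 38.5 and |UW| = 35.0 together: it lies at the intersection of circle(B, 38.5) and circle(W, 35.0). With |BW| = 51.219, the foot of the radical line on BW is 28.121 from B and the perpendicular offset is √(38.5² − 28.121²) = 26.296. Taking the left-of-BW solution: U = (32.708, 33.716).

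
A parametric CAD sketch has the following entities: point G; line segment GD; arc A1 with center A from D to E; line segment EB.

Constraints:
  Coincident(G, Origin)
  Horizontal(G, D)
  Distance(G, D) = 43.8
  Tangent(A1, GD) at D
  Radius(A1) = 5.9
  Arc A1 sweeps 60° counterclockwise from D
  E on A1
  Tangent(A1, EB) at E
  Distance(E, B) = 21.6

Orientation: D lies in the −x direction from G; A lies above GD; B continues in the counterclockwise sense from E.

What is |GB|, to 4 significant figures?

35.31

G is at the origin; GD is horizontal with |GD| = 43.8 and D on the −x side, so D = (-43.80, 0.000). A1 meets GD tangentially, so AD is at right angles to GD, so A = D + (0, 5.9) = (-43.80, 5.900). On A1, D sits at bearing -90° from A; a 60° counterclockwise sweep puts E at bearing -30°, so E = A + 5.9·(cos -30°, sin -30°) = (-38.69, 2.950). Since A1 is tangent to EB there, AE ⟂ EB, so EB runs along (−sin -30°, cos -30°); with |EB| = 21.6, B = (-27.89, 21.66). Then |GB| = |B − G| = 35.31.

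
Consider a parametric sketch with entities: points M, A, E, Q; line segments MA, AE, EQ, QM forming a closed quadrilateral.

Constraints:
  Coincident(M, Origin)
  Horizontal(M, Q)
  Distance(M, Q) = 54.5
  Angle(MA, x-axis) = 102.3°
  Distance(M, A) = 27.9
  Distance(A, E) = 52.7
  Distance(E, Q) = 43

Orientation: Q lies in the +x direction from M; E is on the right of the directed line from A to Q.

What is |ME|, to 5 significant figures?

26.289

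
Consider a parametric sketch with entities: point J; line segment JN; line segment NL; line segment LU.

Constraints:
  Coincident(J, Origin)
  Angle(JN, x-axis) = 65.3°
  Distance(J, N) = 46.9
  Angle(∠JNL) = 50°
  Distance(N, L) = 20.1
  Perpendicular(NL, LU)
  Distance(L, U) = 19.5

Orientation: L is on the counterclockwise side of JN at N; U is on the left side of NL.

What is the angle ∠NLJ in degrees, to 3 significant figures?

106°

J is at the origin; JN runs at 65.3° with length 46.9, so N = 46.9·(cos 65.3°, sin 65.3°) = (19.6, 42.6). ∠JNL = 50.0°, so NL runs at 65.3° + (180° − 50.0°) = 195° from the x-axis; with |NL| = 20.1, L = N + 20.1·(cos 195°, sin 195°) = (0.210, 37.3). Then cos ∠NLJ = LN·LJ / (|LN||LJ|), giving 106°.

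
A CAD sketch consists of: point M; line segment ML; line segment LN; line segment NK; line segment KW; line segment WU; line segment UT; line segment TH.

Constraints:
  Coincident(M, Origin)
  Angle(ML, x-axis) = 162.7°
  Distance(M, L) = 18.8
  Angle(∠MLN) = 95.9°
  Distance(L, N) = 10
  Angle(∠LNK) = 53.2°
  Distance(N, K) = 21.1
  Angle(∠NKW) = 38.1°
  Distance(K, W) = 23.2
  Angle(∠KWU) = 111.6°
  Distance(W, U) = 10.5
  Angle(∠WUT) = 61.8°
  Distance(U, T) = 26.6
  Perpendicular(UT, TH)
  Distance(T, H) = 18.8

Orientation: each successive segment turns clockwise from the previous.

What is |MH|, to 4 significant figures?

13.45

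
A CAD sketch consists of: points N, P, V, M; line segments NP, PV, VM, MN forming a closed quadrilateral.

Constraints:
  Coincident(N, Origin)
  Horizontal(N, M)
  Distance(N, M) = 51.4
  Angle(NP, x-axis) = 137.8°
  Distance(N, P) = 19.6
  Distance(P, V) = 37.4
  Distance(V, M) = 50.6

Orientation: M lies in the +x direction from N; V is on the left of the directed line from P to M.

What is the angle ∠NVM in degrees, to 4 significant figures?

68.75°

Checks: |PV| = 37.40 ✓; |VM| = 50.60 ✓.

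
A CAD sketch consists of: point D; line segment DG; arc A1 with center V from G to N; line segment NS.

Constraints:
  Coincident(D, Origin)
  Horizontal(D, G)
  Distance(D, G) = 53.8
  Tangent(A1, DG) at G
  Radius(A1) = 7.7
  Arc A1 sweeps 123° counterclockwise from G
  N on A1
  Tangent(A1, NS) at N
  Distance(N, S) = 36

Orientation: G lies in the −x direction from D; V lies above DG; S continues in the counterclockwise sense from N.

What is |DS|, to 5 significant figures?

79.079

D is at the origin; D and G share the same y with |DG| = 53.8 and G on the −x side, so G = (-53.800, 0.0000). Tangency of A1 to DG means the radius VG is perpendicular to DG, so V = G + (0, 7.7) = (-53.800, 7.7000). On A1, G sits at bearing -90° from V; a 123° counterclockwise sweep puts N at bearing 33°, so N = V + 7.7·(cos 33°, sin 33°) = (-47.342, 11.894). The tangent condition forces VN to be normal to NS, so NS runs along (−sin 33°, cos 33°); with |NS| = 36.0, S = (-66.949, 42.086). Then |DS| = |S − D| = 79.079.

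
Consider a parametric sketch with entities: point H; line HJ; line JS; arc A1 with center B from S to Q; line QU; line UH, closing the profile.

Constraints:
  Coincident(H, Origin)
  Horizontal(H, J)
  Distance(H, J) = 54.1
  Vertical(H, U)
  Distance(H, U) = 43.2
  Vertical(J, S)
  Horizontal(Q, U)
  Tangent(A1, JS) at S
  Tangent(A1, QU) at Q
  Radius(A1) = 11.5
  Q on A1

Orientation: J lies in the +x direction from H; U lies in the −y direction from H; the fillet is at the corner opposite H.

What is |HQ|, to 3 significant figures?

60.7

H is at the origin; H and J share the same y with |HJ| = 54.1 and J on the +x side, so J = (54.1, 0.00). HU is vertical with |HU| = 43.2 and U on the −y side, so U = (0.00, -43.2). The virtual corner opposite H is at (54.1, -43.2). A1 meets JS tangentially, so BS is at right angles to JS and tangency of A1 to QU means the radius BQ is perpendicular to QU, with radius 11.5, so the center B sits 11.5 in from both sides at B = (42.6, -31.7). That places the tangent points at S = (54.1, -31.7) on JS and Q = (42.6, -43.2) on QU. Then |HQ| = |Q − H| = 60.7.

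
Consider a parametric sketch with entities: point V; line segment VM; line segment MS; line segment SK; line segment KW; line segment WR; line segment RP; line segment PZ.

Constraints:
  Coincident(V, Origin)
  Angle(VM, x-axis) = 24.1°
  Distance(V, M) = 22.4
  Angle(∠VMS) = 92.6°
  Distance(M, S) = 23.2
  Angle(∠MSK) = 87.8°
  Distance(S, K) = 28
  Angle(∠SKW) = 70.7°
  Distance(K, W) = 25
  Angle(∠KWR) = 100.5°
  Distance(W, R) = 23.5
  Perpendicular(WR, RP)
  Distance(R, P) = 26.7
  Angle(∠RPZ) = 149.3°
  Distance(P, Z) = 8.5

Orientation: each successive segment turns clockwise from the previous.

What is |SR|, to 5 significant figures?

20.301

V is at the origin; VM runs at 24.1° with length 22.4, so M = (20.447, 9.1466). ∠VMS = 92.6° gives MS at -63.300° from the x-axis; with |MS| = 23.2, S = (30.872, -11.580). ∠MSK = 87.8° gives SK at -155.50° from the x-axis; with |SK| = 28.0, K = (5.3928, -23.191). ∠SKW = 70.7° gives KW at 95.200° from the x-axis; with |KW| = 25.0, W = (3.1270, 1.7061). ∠KWR = 100.5° gives WR at 15.700° from the x-axis; with |WR| = 23.5, R = (25.750, 8.0652). Then |SR| = |R − S| = 20.301.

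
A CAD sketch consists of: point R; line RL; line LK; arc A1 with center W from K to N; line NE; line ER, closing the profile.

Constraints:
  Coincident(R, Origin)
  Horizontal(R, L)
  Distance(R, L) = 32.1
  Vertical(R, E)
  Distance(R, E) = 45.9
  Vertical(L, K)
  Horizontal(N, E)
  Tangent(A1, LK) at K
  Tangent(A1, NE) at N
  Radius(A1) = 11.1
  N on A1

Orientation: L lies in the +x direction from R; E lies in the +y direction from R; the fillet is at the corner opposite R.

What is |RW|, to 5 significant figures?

40.645

R is at the origin; R and L share the same y with |RL| = 32.1 and L on the +x side, so L = (32.100, 0.0000). RE is vertical with |RE| = 45.9 and E on the +y side, so E = (0.0000, 45.900). The virtual corner opposite R is at (32.100, 45.900). Since A1 is tangent to LK there, WK ⟂ LK and since A1 is tangent to NE there, WN ⟂ NE, with radius 11.1, so the center W sits 11.1 in from both sides at W = (21.000, 34.800). Then |RW| = |W − R| = 40.645.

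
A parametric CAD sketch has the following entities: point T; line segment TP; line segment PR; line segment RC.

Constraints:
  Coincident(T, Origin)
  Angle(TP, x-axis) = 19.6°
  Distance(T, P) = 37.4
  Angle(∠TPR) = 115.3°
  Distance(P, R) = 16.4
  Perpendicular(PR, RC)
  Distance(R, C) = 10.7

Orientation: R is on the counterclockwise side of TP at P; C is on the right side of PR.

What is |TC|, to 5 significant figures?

55.046

T is at the origin; TP runs at 19.6° with length 37.4, so P = 37.4·(cos 19.6°, sin 19.6°) = (35.233, 12.546). ∠TPR = 115.3°, so PR runs at 19.6° + (180° − 115.3°) = 84.300° from the x-axis; with |PR| = 16.4, R = P + 16.4·(cos 84.300°, sin 84.300°) = (36.862, 28.865). PR ⟂ RC; with |RC| = 10.7 on the right of PR, C = R + 10.7·(0.99506, -0.099320) = (47.509, 27.802). Then |TC| = |C − T| = 55.046.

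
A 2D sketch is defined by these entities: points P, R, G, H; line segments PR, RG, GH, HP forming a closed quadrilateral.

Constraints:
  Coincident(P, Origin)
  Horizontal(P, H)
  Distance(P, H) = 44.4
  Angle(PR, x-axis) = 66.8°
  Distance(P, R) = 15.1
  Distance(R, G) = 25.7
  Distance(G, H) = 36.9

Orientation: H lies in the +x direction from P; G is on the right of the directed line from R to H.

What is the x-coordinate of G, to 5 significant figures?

9.3683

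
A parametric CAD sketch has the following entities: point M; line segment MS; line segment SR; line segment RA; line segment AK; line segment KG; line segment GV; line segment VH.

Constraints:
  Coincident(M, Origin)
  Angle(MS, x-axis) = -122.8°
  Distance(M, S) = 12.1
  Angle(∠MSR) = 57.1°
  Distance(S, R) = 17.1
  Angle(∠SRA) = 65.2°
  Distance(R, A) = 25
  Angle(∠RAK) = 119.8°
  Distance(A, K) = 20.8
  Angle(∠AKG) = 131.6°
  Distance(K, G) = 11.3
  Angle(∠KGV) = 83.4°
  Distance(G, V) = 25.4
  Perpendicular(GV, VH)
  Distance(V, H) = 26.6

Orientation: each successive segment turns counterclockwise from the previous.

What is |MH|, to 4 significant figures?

13.11

M is at the origin; MS runs at -122.8° with length 12.1, so S = (-6.555, -10.17). ∠MSR = 57.1° gives SR at 0.1000° from the x-axis; with |SR| = 17.1, R = (10.55, -10.14). ∠SRA = 65.2° gives RA at 114.9° from the x-axis; with |RA| = 25.0, A = (0.01941, 12.54). ∠RAK = 119.8° gives AK at 175.1° from the x-axis; with |AK| = 20.8, K = (-20.70, 14.31). ∠AKG = 131.6° gives KG at -136.5° from the x-axis; with |KG| = 11.3, G = (-28.90, 6.533). ∠KGV = 83.4° gives GV at -39.90° from the x-axis; with |GV| = 25.4, V = (-9.415, -9.759). GV ⟂ VH, so VH runs at 50.10°; with |VH| = 26.6, H = (7.647, 10.65). Then |MH| = |H − M| = 13.11.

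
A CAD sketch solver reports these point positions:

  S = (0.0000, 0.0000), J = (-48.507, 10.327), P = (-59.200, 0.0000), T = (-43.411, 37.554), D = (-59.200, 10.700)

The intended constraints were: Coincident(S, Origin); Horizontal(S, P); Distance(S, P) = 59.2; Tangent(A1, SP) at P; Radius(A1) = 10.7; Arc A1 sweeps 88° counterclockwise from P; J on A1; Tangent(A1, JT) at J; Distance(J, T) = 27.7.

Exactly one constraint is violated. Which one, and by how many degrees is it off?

Tangent(A1, JT) at J — off by 8.60°.

S = (0.00, 0.00) ✓; S.y = 0.00, P.y = 0.00 ✓; |SP| = 59.20 ✓; ∠(DP, PS) = 90.00° ✓; |DP| = 10.70 ✓; bearing(D→J) − bearing(D→P) = 88.00° ✓; |DJ| = 10.70 ✓; ∠(DJ, JT) = 98.60° ✗; |JT| = 27.70 ✓.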